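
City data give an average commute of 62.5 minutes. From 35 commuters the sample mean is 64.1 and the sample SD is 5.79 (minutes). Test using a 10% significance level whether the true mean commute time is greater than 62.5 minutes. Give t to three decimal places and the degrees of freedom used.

t = 1.635, df = 34

H0: μ = 62.5; H1: μ > 62.5 (one-sample t-test, right-tailed).
t = (x̄ − μ₀)/(s/√n) = (64.1 − 62.5)/(5.79/√35) = 1.635
df = n − 1 = 34
p-value = P(T ≥ 1.635) ≈ 0.056
Since p ≈ 0.056 < α = 0.1, reject H0; the data support H1.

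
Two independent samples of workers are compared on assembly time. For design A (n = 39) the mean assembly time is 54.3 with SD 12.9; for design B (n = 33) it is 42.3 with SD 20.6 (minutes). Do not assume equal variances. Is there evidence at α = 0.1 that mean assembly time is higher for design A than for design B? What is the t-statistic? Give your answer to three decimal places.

Let group 1 = design A, group 2 = design B. H0: μ_1 = μ_2; H1: μ_1 > μ_2 (Welch's two-sample t-test, right-tailed).
t = (x̄_1 − x̄_2)/√(s_1²/n_1 + s_2²/n_2) = (54.3 − 42.3)/√(12.9²/39 + 20.6²/33) = 2.900
Welch–Satterthwaite df ≈ 51.94
p-value = P(T ≥ 2.900) ≈ 0.003
Since p ≈ 0.003 < α = 0.1, reject H0; the evidence is statistically significant.

2.900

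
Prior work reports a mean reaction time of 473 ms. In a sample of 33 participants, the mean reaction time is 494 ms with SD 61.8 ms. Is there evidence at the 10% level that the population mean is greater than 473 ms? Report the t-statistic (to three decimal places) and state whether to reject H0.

t = 1.952; reject H0

H0: μ = 473; H1: μ > 473 (one-sample t-test, right-tailed).
t = (x̄ − μ₀)/(s/√n) = (494 − 473)/(61.8/√33) = 1.952
df = n − 1 = 32
p-value = P(T ≥ 1.952) ≈ 0.030
Since p ≈ 0.030 < α = 0.1, reject H0; the data support H1.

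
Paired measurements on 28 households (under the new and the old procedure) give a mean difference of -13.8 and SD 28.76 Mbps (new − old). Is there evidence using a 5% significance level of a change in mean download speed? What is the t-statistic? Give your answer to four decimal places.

H0: μ_d = 0; H1: μ_d ≠ 0 (paired t-test on the differences, two-sided).
t = d̄/(s_d/√n) = -13.8/(28.76/√28) = -2.5390
df = n − 1 = 27
Two-sided p-value ≈ 0.017
Since p ≈ 0.017 < α = 0.05, reject H0; the evidence is statistically significant.

-2.5390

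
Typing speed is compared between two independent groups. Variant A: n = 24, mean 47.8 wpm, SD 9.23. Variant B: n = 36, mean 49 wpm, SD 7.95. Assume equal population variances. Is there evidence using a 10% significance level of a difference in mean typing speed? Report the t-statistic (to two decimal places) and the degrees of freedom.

t = -0.54, df = 58

Let group 1 = variant A, group 2 = variant B. H0: μ_1 = μ_2; H1: μ_1 ≠ μ_2 (two-sample pooled-variance t-test, two-sided).
s_p² = [(24−1)·9.23² + (36−1)·7.95²]/(24+36−2) = 71.9228
t = (47.8 − 49)/√[71.9228·(1/24 + 1/36)] = -0.54
df = n₁ + n₂ − 2 = 58
Two-sided p-value ≈ 0.593
Since p ≈ 0.593 > α = 0.1, fail to reject H0; the evidence is not statistically significant.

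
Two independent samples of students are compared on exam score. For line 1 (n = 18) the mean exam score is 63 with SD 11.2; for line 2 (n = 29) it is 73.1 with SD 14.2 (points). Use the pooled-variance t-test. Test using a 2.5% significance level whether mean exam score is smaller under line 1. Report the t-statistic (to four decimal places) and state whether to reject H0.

Let group 1 = line 1, group 2 = line 2. H0: μ_1 = μ_2; H1: μ_1 < μ_2 (two-sample pooled-variance t-test, left-tailed).
s_p² = [(18−1)·11.2² + (29−1)·14.2²]/(18+29−2) = 172.853
t = (63 − 73.1)/√[172.853·(1/18 + 1/29)] = -2.5602
df = n₁ + n₂ − 2 = 45
p-value = P(T ≤ -2.5602) ≈ 0.0069
Since p ≈ 0.0069 < α = 0.025, reject H0; the data support H1.

t = -2.5602; reject H0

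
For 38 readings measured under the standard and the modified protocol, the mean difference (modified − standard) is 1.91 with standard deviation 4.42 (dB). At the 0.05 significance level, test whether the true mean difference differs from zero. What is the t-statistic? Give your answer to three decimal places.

2.664

H0: μ_d = 0; H1: μ_d ≠ 0 (paired t-test on the differences, two-sided).
t = d̄/(s_d/√n) = 1.91/(4.42/√38) = 2.664
df = n − 1 = 37
Two-sided p-value ≈ 0.0114
Since p ≈ 0.0114 < α = 0.05, reject H0; the evidence is statistically significant.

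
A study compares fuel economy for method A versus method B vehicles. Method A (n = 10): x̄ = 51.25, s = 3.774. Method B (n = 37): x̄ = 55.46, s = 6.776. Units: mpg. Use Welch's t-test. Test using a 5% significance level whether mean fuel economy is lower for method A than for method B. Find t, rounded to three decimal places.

Let group 1 = method A, group 2 = method B. H0: μ_1 = μ_2; H1: μ_1 < μ_2 (Welch's two-sample t-test, left-tailed).
t = (x̄_1 − x̄_2)/√(s_1²/n_1 + s_2²/n_2) = (51.25 − 55.46)/√(3.774²/10 + 6.776²/37) = -2.579
Welch–Satterthwaite df ≈ 26.49
p-value = P(T ≤ -2.579) ≈ 0.008
Since p ≈ 0.008 < α = 0.05, reject H0; the data support H1.

-2.579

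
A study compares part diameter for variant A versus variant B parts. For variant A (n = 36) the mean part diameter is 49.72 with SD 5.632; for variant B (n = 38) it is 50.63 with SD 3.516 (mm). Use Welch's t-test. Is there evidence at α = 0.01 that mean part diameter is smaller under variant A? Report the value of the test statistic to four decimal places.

Let group 1 = variant A, group 2 = variant B. H0: μ_1 = μ_2; H1: μ_1 < μ_2 (Welch's two-sample t-test, left-tailed).
t = (x̄_1 − x̄_2)/√(s_1²/n_1 + s_2²/n_2) = (49.72 − 50.63)/√(5.632²/36 + 3.516²/38) = -0.8285
Welch–Satterthwaite df ≈ 58.12
p-value = P(T ≤ -0.8285) ≈ 0.205
Since p ≈ 0.205 > α = 0.01, fail to reject H0; the data do not provide sufficient evidence against H0.

-0.8285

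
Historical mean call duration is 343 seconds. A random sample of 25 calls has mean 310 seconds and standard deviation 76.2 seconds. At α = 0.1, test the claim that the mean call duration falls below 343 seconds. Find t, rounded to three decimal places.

-2.165

H0: μ = 343; H1: μ < 343 (one-sample t-test, left-tailed).
t = (x̄ − μ₀)/(s/√n) = (310 − 343)/(76.2/√25) = -2.165
df = n − 1 = 24
p-value = P(T ≤ -2.165) ≈ 0.020
Since p ≈ 0.020 < α = 0.1, reject H0; the evidence is statistically significant.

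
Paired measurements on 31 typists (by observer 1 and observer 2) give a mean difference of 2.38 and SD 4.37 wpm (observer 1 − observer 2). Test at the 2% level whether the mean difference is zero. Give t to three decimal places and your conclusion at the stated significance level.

H0: μ_d = 0; H1: μ_d ≠ 0 (paired t-test on the differences, two-sided).
t = d̄/(s_d/√n) = 2.38/(4.37/√31) = 3.032
df = n − 1 = 30
Two-sided p-value ≈ 0.005
Since p ≈ 0.005 < α = 0.02, reject H0; the evidence is statistically significant.

t = 3.032; reject H0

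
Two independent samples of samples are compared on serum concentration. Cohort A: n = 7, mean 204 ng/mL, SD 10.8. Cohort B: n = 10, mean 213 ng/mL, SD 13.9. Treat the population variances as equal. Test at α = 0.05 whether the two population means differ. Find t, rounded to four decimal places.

-1.4323

Let group 1 = cohort A, group 2 = cohort B. H0: μ_1 = μ_2; H1: μ_1 ≠ μ_2 (two-sample pooled-variance t-test, two-sided).
s_p² = [(7−1)·10.8² + (10−1)·13.9²]/(7+10−2) = 162.582
t = (204 − 213)/√[162.582·(1/7 + 1/10)] = -1.4323
df = n₁ + n₂ − 2 = 15
Two-sided p-value ≈ 0.1726
Since p ≈ 0.1726 > α = 0.05, fail to reject H0; the data do not provide sufficient evidence against H0.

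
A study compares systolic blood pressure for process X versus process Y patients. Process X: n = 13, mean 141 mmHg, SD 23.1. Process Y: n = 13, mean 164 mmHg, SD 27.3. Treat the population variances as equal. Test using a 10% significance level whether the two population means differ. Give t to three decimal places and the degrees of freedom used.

t = -2.319, df = 24

Let group 1 = process X, group 2 = process Y. H0: μ_1 = μ_2; H1: μ_1 ≠ μ_2 (two-sample pooled-variance t-test, two-sided).
s_p² = [(13−1)·23.1² + (13−1)·27.3²]/(13+13−2) = 639.45
t = (141 − 164)/√[639.45·(1/13 + 1/13)] = -2.319
df = n₁ + n₂ − 2 = 24
Two-sided p-value ≈ 0.029
Since p ≈ 0.029 < α = 0.1, reject H0; the data support H1.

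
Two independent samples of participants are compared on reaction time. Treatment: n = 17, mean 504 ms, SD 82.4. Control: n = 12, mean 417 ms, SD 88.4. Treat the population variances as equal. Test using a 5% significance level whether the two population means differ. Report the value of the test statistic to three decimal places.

Let group 1 = treatment, group 2 = control. H0: μ_1 = μ_2; H1: μ_1 ≠ μ_2 (two-sample pooled-variance t-test, two-sided).
s_p² = [(17−1)·82.4² + (12−1)·88.4²]/(17+12−2) = 7207.27
t = (504 − 417)/√[7207.27·(1/17 + 1/12)] = 2.718
df = n₁ + n₂ − 2 = 27
Two-sided p-value ≈ 0.011
Since p ≈ 0.011 < α = 0.05, reject H0; the data support H1.

2.718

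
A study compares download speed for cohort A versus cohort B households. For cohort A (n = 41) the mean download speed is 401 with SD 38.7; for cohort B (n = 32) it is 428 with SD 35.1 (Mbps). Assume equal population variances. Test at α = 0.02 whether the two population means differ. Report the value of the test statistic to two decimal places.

Let group 1 = cohort A, group 2 = cohort B. H0: μ_1 = μ_2; H1: μ_1 ≠ μ_2 (two-sample pooled-variance t-test, two-sided).
s_p² = [(41−1)·38.7² + (32−1)·35.1²]/(41+32−2) = 1381.69
t = (401 − 428)/√[1381.69·(1/41 + 1/32)] = -3.08
df = n₁ + n₂ − 2 = 71
Two-sided p-value ≈ 0.0029
Since p ≈ 0.0029 < α = 0.02, reject H0; the data support H1.

-3.08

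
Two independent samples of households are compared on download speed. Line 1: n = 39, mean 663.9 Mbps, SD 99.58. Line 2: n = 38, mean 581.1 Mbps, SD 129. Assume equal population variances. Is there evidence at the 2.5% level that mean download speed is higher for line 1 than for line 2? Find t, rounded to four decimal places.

Let group 1 = line 1, group 2 = line 2. H0: μ_1 = μ_2; H1: μ_1 > μ_2 (two-sample pooled-variance t-test, right-tailed).
s_p² = [(39−1)·99.58² + (38−1)·129²]/(39+38−2) = 13233.8
t = (663.9 − 581.1)/√[13233.8·(1/39 + 1/38)] = 3.1577
df = n₁ + n₂ − 2 = 75
p-value = P(T ≥ 3.1577) ≈ 0.001
Since p ≈ 0.001 < α = 0.025, reject H0; the evidence is statistically significant.

3.1577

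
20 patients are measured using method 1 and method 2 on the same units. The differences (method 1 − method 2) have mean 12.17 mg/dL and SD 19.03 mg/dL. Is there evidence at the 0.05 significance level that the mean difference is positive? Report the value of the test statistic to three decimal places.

H0: μ_d = 0; H1: μ_d > 0 (paired t-test on the differences, right-tailed).
t = d̄/(s_d/√n) = 12.17/(19.03/√20) = 2.860
df = n − 1 = 19
p-value = P(T ≥ 2.860) ≈ 0.0050
Since p ≈ 0.0050 < α = 0.05, reject H0; the data support H1.

2.860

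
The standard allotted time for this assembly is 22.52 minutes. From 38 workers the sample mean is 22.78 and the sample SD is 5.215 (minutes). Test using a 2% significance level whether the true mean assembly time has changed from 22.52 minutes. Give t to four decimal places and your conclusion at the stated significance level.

t = 0.3073; fail to reject H0

H0: μ = 22.52; H1: μ ≠ 22.52 (one-sample t-test, two-sided).
t = (x̄ − μ₀)/(s/√n) = (22.78 − 22.52)/(5.215/√38) = 0.3073
df = n − 1 = 37
Two-sided p-value ≈ 0.7603
Since p ≈ 0.7603 > α = 0.02, fail to reject H0; the evidence is not statistically significant.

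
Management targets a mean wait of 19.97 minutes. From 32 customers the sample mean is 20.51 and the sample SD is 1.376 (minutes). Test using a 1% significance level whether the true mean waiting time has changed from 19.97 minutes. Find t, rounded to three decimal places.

2.220

H0: μ = 19.97; H1: μ ≠ 19.97 (one-sample t-test, two-sided).
t = (x̄ − μ₀)/(s/√n) = (20.51 − 19.97)/(1.376/√32) = 2.220
df = n − 1 = 31
Two-sided p-value ≈ 0.034
Since p ≈ 0.034 > α = 0.01, fail to reject H0; the data do not provide sufficient evidence against H0.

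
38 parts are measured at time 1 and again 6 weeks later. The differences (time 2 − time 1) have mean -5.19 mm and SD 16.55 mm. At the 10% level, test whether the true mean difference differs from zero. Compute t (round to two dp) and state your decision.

H0: μ_d = 0; H1: μ_d ≠ 0 (paired t-test on the differences, two-sided).
t = d̄/(s_d/√n) = -5.19/(16.55/√38) = -1.93
df = n − 1 = 37
Two-sided p-value ≈ 0.0609
Since p ≈ 0.0609 < α = 0.1, reject H0; the evidence is statistically significant.

t = -1.93; reject H0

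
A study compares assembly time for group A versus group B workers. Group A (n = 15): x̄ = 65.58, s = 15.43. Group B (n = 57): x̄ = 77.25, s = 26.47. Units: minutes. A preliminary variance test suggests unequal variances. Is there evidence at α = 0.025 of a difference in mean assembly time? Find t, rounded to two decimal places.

-2.20

Let group 1 = group A, group 2 = group B. H0: μ_1 = μ_2; H1: μ_1 ≠ μ_2 (Welch's two-sample t-test, two-sided).
t = (x̄_1 − x̄_2)/√(s_1²/n_1 + s_2²/n_2) = (65.58 − 77.25)/√(15.43²/15 + 26.47²/57) = -2.20
Welch–Satterthwaite df ≈ 38.33
Two-sided p-value ≈ 0.034
Since p ≈ 0.034 > α = 0.025, fail to reject H0; the evidence is not statistically significant.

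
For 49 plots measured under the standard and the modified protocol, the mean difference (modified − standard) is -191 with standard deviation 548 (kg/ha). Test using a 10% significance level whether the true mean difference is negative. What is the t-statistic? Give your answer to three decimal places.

-2.440

H0: μ_d = 0; H1: μ_d < 0 (paired t-test on the differences, left-tailed).
t = d̄/(s_d/√n) = -191/(548/√49) = -2.440
df = n − 1 = 48
p-value = P(T ≤ -2.440) ≈ 0.0092
Since p ≈ 0.0092 < α = 0.1, reject H0; the evidence is statistically significant.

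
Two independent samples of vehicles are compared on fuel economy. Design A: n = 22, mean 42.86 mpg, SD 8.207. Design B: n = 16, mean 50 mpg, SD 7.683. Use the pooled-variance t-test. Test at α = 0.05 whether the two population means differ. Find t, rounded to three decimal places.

-2.719

Let group 1 = design A, group 2 = design B. H0: μ_1 = μ_2; H1: μ_1 ≠ μ_2 (two-sample pooled-variance t-test, two-sided).
s_p² = [(22−1)·8.207² + (16−1)·7.683²]/(22+16−2) = 63.8855
t = (42.86 − 50)/√[63.8855·(1/22 + 1/16)] = -2.719
df = n₁ + n₂ − 2 = 36
Two-sided p-value ≈ 0.0100
Since p ≈ 0.0100 < α = 0.05, reject H0; the data support H1.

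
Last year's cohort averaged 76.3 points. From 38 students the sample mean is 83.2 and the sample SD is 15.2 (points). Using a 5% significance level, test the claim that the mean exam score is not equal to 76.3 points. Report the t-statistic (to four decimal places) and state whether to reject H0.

t = 2.7983; reject H0

H0: μ = 76.3; H1: μ ≠ 76.3 (one-sample t-test, two-sided).
t = (x̄ − μ₀)/(s/√n) = (83.2 − 76.3)/(15.2/√38) = 2.7983
df = n − 1 = 37
Two-sided p-value ≈ 0.008
Since p ≈ 0.008 < α = 0.05, reject H0; the data support H1.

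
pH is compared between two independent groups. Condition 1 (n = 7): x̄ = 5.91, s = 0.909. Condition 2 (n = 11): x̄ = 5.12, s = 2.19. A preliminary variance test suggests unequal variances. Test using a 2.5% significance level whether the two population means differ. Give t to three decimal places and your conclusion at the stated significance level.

Let group 1 = condition 1, group 2 = condition 2. H0: μ_1 = μ_2; H1: μ_1 ≠ μ_2 (Welch's two-sample t-test, two-sided).
t = (x̄_1 − x̄_2)/√(s_1²/n_1 + s_2²/n_2) = (5.91 − 5.12)/√(0.909²/7 + 2.19²/11) = 1.061
Welch–Satterthwaite df ≈ 14.39
Two-sided p-value ≈ 0.306
Since p ≈ 0.306 > α = 0.025, fail to reject H0; the evidence is not statistically significant.

t = 1.061; fail to reject H0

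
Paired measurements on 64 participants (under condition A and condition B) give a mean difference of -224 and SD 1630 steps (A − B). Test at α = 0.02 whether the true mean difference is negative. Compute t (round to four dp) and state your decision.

H0: μ_d = 0; H1: μ_d < 0 (paired t-test on the differences, left-tailed).
t = d̄/(s_d/√n) = -224/(1630/√64) = -1.0994
df = n − 1 = 63
p-value = P(T ≤ -1.0994) ≈ 0.138
Since p ≈ 0.138 > α = 0.02, fail to reject H0; the data do not provide sufficient evidence against H0.

t = -1.0994; fail to reject H0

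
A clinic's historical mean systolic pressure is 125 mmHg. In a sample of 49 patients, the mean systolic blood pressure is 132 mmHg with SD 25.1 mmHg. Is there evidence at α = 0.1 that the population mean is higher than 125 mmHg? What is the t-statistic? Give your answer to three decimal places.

1.952

H0: μ = 125; H1: μ > 125 (one-sample t-test, right-tailed).
t = (x̄ − μ₀)/(s/√n) = (132 − 125)/(25.1/√49) = 1.952
df = n − 1 = 48
p-value = P(T ≥ 1.952) ≈ 0.0284
Since p ≈ 0.0284 < α = 0.1, reject H0; the evidence is statistically significant.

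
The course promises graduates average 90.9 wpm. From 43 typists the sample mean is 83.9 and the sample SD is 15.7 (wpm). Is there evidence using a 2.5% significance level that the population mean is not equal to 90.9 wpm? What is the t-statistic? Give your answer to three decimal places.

H0: μ = 90.9; H1: μ ≠ 90.9 (one-sample t-test, two-sided).
t = (x̄ − μ₀)/(s/√n) = (83.9 − 90.9)/(15.7/√43) = -2.924
df = n − 1 = 42
Two-sided p-value ≈ 0.006
Since p ≈ 0.006 < α = 0.025, reject H0; the evidence is statistically significant.

-2.924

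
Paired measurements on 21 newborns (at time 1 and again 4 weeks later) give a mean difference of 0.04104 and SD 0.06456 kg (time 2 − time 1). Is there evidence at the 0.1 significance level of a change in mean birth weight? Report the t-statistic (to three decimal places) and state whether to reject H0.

H0: μ_d = 0; H1: μ_d ≠ 0 (paired t-test on the differences, two-sided).
t = d̄/(s_d/√n) = 0.04104/(0.06456/√21) = 2.913
df = n − 1 = 20
Two-sided p-value ≈ 0.009
Since p ≈ 0.009 < α = 0.1, reject H0; the evidence is statistically significant.

t = 2.913; reject H0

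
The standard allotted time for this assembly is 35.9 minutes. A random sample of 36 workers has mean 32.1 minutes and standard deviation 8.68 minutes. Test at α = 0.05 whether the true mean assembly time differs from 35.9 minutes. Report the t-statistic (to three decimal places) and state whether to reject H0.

H0: μ = 35.9; H1: μ ≠ 35.9 (one-sample t-test, two-sided).
t = (x̄ − μ₀)/(s/√n) = (32.1 − 35.9)/(8.68/√36) = -2.627
df = n − 1 = 35
Two-sided p-value ≈ 0.013
Since p ≈ 0.013 < α = 0.05, reject H0; the evidence is statistically significant.

t = -2.627; reject H0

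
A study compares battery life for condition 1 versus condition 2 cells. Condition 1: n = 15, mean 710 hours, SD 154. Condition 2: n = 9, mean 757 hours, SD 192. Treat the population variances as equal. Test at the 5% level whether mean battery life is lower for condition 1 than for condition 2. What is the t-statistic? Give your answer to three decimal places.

Let group 1 = condition 1, group 2 = condition 2. H0: μ_1 = μ_2; H1: μ_1 < μ_2 (two-sample pooled-variance t-test, left-tailed).
s_p² = [(15−1)·154² + (9−1)·192²]/(15+9−2) = 28497.1
t = (710 − 757)/√[28497.1·(1/15 + 1/9)] = -0.660
df = n₁ + n₂ − 2 = 22
p-value = P(T ≤ -0.660) ≈ 0.2579
Since p ≈ 0.2579 > α = 0.05, fail to reject H0; the data do not provide sufficient evidence against H0.

-0.660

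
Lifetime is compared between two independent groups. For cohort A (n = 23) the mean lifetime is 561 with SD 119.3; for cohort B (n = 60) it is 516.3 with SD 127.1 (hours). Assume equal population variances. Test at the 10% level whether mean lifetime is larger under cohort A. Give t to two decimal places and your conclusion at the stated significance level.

Let group 1 = cohort A, group 2 = cohort B. H0: μ_1 = μ_2; H1: μ_1 > μ_2 (two-sample pooled-variance t-test, right-tailed).
s_p² = [(23−1)·119.3² + (60−1)·127.1²]/(23+60−2) = 15632.4
t = (561 − 516.3)/√[15632.4·(1/23 + 1/60)] = 1.46
df = n₁ + n₂ − 2 = 81
p-value = P(T ≥ 1.46) ≈ 0.0744
Since p ≈ 0.0744 < α = 0.1, reject H0; the data support H1.

t = 1.46; reject H0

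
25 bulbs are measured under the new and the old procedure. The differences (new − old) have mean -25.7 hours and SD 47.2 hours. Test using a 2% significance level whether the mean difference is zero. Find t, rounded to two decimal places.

H0: μ_d = 0; H1: μ_d ≠ 0 (paired t-test on the differences, two-sided).
t = d̄/(s_d/√n) = -25.7/(47.2/√25) = -2.72
df = n − 1 = 24
Two-sided p-value ≈ 0.0119
Since p ≈ 0.0119 < α = 0.02, reject H0; the evidence is statistically significant.

-2.72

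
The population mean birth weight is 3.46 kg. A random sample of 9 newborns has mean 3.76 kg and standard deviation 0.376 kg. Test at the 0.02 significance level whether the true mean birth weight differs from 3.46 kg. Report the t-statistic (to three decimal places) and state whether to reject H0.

H0: μ = 3.46; H1: μ ≠ 3.46 (one-sample t-test, two-sided).
t = (x̄ − μ₀)/(s/√n) = (3.76 − 3.46)/(0.376/√9) = 2.394
df = n − 1 = 8
Two-sided p-value ≈ 0.0436
Since p ≈ 0.0436 > α = 0.02, fail to reject H0; the data do not provide sufficient evidence against H0.

t = 2.394; fail to reject H0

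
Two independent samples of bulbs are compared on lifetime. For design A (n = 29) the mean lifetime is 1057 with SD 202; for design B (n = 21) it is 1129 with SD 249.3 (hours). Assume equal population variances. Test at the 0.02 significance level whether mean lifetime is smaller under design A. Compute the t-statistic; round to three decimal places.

-1.127

Let group 1 = design A, group 2 = design B. H0: μ_1 = μ_2; H1: μ_1 < μ_2 (two-sample pooled-variance t-test, left-tailed).
s_p² = [(29−1)·202² + (21−1)·249.3²]/(29+21−2) = 49698.4
t = (1057 − 1129)/√[49698.4·(1/29 + 1/21)] = -1.127
df = n₁ + n₂ − 2 = 48
p-value = P(T ≤ -1.127) ≈ 0.133
Since p ≈ 0.133 > α = 0.02, fail to reject H0; the data do not provide sufficient evidence against H0.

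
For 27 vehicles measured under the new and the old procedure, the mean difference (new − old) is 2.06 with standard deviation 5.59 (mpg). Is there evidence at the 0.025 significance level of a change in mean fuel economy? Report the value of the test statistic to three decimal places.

1.915

H0: μ_d = 0; H1: μ_d ≠ 0 (paired t-test on the differences, two-sided).
t = d̄/(s_d/√n) = 2.06/(5.59/√27) = 1.915
df = n − 1 = 26
Two-sided p-value ≈ 0.067
Since p ≈ 0.067 > α = 0.025, fail to reject H0; the data do not provide sufficient evidence against H0.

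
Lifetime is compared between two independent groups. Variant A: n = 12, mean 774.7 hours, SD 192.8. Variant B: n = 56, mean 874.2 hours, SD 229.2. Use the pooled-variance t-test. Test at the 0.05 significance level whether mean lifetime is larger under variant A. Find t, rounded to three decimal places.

Let group 1 = variant A, group 2 = variant B. H0: μ_1 = μ_2; H1: μ_1 > μ_2 (two-sample pooled-variance t-test, right-tailed).
s_p² = [(12−1)·192.8² + (56−1)·229.2²]/(12+56−2) = 49972.5
t = (774.7 − 874.2)/√[49972.5·(1/12 + 1/56)] = -1.399
df = n₁ + n₂ − 2 = 66
p-value = P(T ≥ -1.399) ≈ 0.9168
Since p ≈ 0.9168 > α = 0.05, fail to reject H0; the data do not provide sufficient evidence against H0.

-1.399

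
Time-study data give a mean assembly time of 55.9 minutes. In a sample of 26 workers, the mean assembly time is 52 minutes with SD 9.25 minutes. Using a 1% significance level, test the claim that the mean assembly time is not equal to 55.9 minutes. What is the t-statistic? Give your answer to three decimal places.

H0: μ = 55.9; H1: μ ≠ 55.9 (one-sample t-test, two-sided).
t = (x̄ − μ₀)/(s/√n) = (52 − 55.9)/(9.25/√26) = -2.150
df = n − 1 = 25
Two-sided p-value ≈ 0.0414
Since p ≈ 0.0414 > α = 0.01, fail to reject H0; the data do not provide sufficient evidence against H0.

-2.150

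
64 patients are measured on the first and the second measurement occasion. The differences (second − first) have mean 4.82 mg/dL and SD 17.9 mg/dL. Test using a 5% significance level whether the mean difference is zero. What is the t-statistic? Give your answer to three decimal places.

H0: μ_d = 0; H1: μ_d ≠ 0 (paired t-test on the differences, two-sided).
t = d̄/(s_d/√n) = 4.82/(17.9/√64) = 2.154
df = n − 1 = 63
Two-sided p-value ≈ 0.0351
Since p ≈ 0.0351 < α = 0.05, reject H0; the evidence is statistically significant.

2.154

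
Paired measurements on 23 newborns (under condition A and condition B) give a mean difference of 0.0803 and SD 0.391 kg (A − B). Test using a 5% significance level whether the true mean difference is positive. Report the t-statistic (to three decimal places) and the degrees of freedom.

H0: μ_d = 0; H1: μ_d > 0 (paired t-test on the differences, right-tailed).
t = d̄/(s_d/√n) = 0.0803/(0.391/√23) = 0.985
df = n − 1 = 22
p-value = P(T ≥ 0.985) ≈ 0.168
Since p ≈ 0.168 > α = 0.05, fail to reject H0; the data do not provide sufficient evidence against H0.

t = 0.985, df = 22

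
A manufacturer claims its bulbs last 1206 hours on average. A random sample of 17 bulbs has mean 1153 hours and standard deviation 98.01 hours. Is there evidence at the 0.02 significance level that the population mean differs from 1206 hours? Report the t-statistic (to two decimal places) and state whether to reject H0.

t = -2.23; fail to reject H0

H0: μ = 1206; H1: μ ≠ 1206 (one-sample t-test, two-sided).
t = (x̄ − μ₀)/(s/√n) = (1153 − 1206)/(98.01/√17) = -2.23
df = n − 1 = 16
Two-sided p-value ≈ 0.0405
Since p ≈ 0.0405 > α = 0.02, fail to reject H0; the data do not provide sufficient evidence against H0.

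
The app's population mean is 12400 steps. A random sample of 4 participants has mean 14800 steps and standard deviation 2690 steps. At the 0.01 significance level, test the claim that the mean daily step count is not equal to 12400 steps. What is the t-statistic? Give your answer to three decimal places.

H0: μ = 12400; H1: μ ≠ 12400 (one-sample t-test, two-sided).
t = (x̄ − μ₀)/(s/√n) = (14800 − 12400)/(2690/√4) = 1.784
df = n − 1 = 3
Two-sided p-value ≈ 0.1724
Since p ≈ 0.1724 > α = 0.01, fail to reject H0; the data do not provide sufficient evidence against H0.

1.784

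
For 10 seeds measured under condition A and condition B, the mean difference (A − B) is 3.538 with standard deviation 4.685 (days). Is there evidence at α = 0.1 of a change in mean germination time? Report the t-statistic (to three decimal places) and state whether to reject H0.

t = 2.388; reject H0

H0: μ_d = 0; H1: μ_d ≠ 0 (paired t-test on the differences, two-sided).
t = d̄/(s_d/√n) = 3.538/(4.685/√10) = 2.388
df = n − 1 = 9
Two-sided p-value ≈ 0.041
Since p ≈ 0.041 < α = 0.1, reject H0; the data support H1.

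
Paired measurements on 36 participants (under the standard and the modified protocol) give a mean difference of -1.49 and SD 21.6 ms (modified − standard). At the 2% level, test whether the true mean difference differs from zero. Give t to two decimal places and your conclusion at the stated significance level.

t = -0.41; fail to reject H0

H0: μ_d = 0; H1: μ_d ≠ 0 (paired t-test on the differences, two-sided).
t = d̄/(s_d/√n) = -1.49/(21.6/√36) = -0.41
df = n − 1 = 35
Two-sided p-value ≈ 0.681
Since p ≈ 0.681 > α = 0.02, fail to reject H0; the evidence is not statistically significant.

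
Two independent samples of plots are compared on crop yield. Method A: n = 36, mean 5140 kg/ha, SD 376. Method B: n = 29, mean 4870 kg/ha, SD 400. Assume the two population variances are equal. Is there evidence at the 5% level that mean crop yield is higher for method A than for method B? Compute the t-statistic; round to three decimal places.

Let group 1 = method A, group 2 = method B. H0: μ_1 = μ_2; H1: μ_1 > μ_2 (two-sample pooled-variance t-test, right-tailed).
s_p² = [(36−1)·376² + (29−1)·400²]/(36+29−2) = 149653
t = (5140 − 4870)/√[149653·(1/36 + 1/29)] = 2.797
df = n₁ + n₂ − 2 = 63
p-value = P(T ≥ 2.797) ≈ 0.003
Since p ≈ 0.003 < α = 0.05, reject H0; the data support H1.

2.797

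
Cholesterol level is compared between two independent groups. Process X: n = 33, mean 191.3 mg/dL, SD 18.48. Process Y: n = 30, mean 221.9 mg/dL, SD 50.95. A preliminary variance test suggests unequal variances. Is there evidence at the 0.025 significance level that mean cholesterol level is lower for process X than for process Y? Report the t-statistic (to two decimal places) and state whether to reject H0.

t = -3.11; reject H0

Let group 1 = process X, group 2 = process Y. H0: μ_1 = μ_2; H1: μ_1 < μ_2 (Welch's two-sample t-test, left-tailed).
t = (x̄_1 − x̄_2)/√(s_1²/n_1 + s_2²/n_2) = (191.3 − 221.9)/√(18.48²/33 + 50.95²/30) = -3.11
Welch–Satterthwaite df ≈ 35.89
p-value = P(T ≤ -3.11) ≈ 0.002
Since p ≈ 0.002 < α = 0.025, reject H0; the evidence is statistically significant.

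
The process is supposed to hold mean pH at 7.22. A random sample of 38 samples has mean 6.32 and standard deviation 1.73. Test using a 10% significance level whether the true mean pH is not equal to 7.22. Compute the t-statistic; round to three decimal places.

-3.207

H0: μ = 7.22; H1: μ ≠ 7.22 (one-sample t-test, two-sided).
t = (x̄ − μ₀)/(s/√n) = (6.32 − 7.22)/(1.73/√38) = -3.207
df = n − 1 = 37
Two-sided p-value ≈ 0.003
Since p ≈ 0.003 < α = 0.1, reject H0; the evidence is statistically significant.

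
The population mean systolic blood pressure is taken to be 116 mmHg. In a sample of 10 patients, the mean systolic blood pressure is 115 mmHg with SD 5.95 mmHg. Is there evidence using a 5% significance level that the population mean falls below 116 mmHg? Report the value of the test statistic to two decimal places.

H0: μ = 116; H1: μ < 116 (one-sample t-test, left-tailed).
t = (x̄ − μ₀)/(s/√n) = (115 − 116)/(5.95/√10) = -0.53
df = n − 1 = 9
p-value = P(T ≤ -0.53) ≈ 0.304
Since p ≈ 0.304 > α = 0.05, fail to reject H0; the evidence is not statistically significant.

-0.53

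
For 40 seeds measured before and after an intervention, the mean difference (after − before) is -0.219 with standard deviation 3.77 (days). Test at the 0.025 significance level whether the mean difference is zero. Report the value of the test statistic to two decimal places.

H0: μ_d = 0; H1: μ_d ≠ 0 (paired t-test on the differences, two-sided).
t = d̄/(s_d/√n) = -0.219/(3.77/√40) = -0.37
df = n − 1 = 39
Two-sided p-value ≈ 0.7153
Since p ≈ 0.7153 > α = 0.025, fail to reject H0; the data do not provide sufficient evidence against H0.

-0.37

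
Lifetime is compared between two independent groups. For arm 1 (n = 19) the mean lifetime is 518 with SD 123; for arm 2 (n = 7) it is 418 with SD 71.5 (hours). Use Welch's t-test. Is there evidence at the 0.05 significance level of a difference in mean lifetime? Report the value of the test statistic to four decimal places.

Let group 1 = arm 1, group 2 = arm 2. H0: μ_1 = μ_2; H1: μ_1 ≠ μ_2 (Welch's two-sample t-test, two-sided).
t = (x̄_1 − x̄_2)/√(s_1²/n_1 + s_2²/n_2) = (518 − 418)/√(123²/19 + 71.5²/7) = 2.5594
Welch–Satterthwaite df ≈ 18.78
Two-sided p-value ≈ 0.019
Since p ≈ 0.019 < α = 0.05, reject H0; the data support H1.

2.5594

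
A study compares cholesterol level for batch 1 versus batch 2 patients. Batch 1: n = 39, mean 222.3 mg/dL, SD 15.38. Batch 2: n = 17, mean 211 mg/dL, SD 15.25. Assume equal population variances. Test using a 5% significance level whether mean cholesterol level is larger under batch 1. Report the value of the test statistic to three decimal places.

Let group 1 = batch 1, group 2 = batch 2. H0: μ_1 = μ_2; H1: μ_1 > μ_2 (two-sample pooled-variance t-test, right-tailed).
s_p² = [(39−1)·15.38² + (17−1)·15.25²]/(39+17−2) = 235.365
t = (222.3 − 211)/√[235.365·(1/39 + 1/17)] = 2.534
df = n₁ + n₂ − 2 = 54
p-value = P(T ≥ 2.534) ≈ 0.0071
Since p ≈ 0.0071 < α = 0.05, reject H0; the evidence is statistically significant.

2.534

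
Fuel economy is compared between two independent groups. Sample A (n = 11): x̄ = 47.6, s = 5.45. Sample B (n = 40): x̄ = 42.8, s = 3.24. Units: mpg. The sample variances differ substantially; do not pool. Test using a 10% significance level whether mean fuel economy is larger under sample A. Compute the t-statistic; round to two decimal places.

2.79

Let group 1 = sample A, group 2 = sample B. H0: μ_1 = μ_2; H1: μ_1 > μ_2 (Welch's two-sample t-test, right-tailed).
t = (x̄_1 − x̄_2)/√(s_1²/n_1 + s_2²/n_2) = (47.6 − 42.8)/√(5.45²/11 + 3.24²/40) = 2.79
Welch–Satterthwaite df ≈ 12.01
p-value = P(T ≥ 2.79) ≈ 0.0082
Since p ≈ 0.0082 < α = 0.1, reject H0; the evidence is statistically significant.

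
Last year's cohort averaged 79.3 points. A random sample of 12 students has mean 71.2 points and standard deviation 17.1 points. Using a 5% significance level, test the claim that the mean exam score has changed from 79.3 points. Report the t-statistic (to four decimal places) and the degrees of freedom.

t = -1.6409, df = 11

H0: μ = 79.3; H1: μ ≠ 79.3 (one-sample t-test, two-sided).
t = (x̄ − μ₀)/(s/√n) = (71.2 − 79.3)/(17.1/√12) = -1.6409
df = n − 1 = 11
Two-sided p-value ≈ 0.1291
Since p ≈ 0.1291 > α = 0.05, fail to reject H0; the data do not provide sufficient evidence against H0.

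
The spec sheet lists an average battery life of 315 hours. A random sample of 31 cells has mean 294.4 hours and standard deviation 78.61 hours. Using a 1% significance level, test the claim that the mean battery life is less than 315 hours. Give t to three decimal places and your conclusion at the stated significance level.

H0: μ = 315; H1: μ < 315 (one-sample t-test, left-tailed).
t = (x̄ − μ₀)/(s/√n) = (294.4 − 315)/(78.61/√31) = -1.459
df = n − 1 = 30
p-value = P(T ≤ -1.459) ≈ 0.0775
Since p ≈ 0.0775 > α = 0.01, fail to reject H0; the data do not provide sufficient evidence against H0.

t = -1.459; fail to reject H0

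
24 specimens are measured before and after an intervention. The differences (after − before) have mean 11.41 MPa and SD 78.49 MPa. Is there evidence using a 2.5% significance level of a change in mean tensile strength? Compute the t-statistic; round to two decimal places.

H0: μ_d = 0; H1: μ_d ≠ 0 (paired t-test on the differences, two-sided).
t = d̄/(s_d/√n) = 11.41/(78.49/√24) = 0.71
df = n − 1 = 23
Two-sided p-value ≈ 0.484
Since p ≈ 0.484 > α = 0.025, fail to reject H0; the evidence is not statistically significant.

0.71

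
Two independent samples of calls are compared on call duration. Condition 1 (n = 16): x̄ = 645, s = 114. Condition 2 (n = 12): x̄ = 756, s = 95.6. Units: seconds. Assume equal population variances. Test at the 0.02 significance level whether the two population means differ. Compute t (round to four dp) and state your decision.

t = -2.7266; reject H0

Let group 1 = condition 1, group 2 = condition 2. H0: μ_1 = μ_2; H1: μ_1 ≠ μ_2 (two-sample pooled-variance t-test, two-sided).
s_p² = [(16−1)·114² + (12−1)·95.6²]/(16+12−2) = 11364.3
t = (645 − 756)/√[11364.3·(1/16 + 1/12)] = -2.7266
df = n₁ + n₂ − 2 = 26
Two-sided p-value ≈ 0.011
Since p ≈ 0.011 < α = 0.02, reject H0; the data support H1.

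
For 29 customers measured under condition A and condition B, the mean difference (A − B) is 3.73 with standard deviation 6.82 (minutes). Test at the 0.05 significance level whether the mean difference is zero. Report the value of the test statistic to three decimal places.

H0: μ_d = 0; H1: μ_d ≠ 0 (paired t-test on the differences, two-sided).
t = d̄/(s_d/√n) = 3.73/(6.82/√29) = 2.945
df = n − 1 = 28
Two-sided p-value ≈ 0.006
Since p ≈ 0.006 < α = 0.05, reject H0; the data support H1.

2.945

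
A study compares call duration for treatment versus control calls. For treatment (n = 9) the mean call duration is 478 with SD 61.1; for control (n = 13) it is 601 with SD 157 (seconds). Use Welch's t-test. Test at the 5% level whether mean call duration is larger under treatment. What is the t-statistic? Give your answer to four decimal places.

-2.5587

Let group 1 = treatment, group 2 = control. H0: μ_1 = μ_2; H1: μ_1 > μ_2 (Welch's two-sample t-test, right-tailed).
t = (x̄_1 − x̄_2)/√(s_1²/n_1 + s_2²/n_2) = (478 − 601)/√(61.1²/9 + 157²/13) = -2.5587
Welch–Satterthwaite df ≈ 16.63
p-value = P(T ≥ -2.5587) ≈ 0.990
Since p ≈ 0.990 > α = 0.05, fail to reject H0; the data do not provide sufficient evidence against H0.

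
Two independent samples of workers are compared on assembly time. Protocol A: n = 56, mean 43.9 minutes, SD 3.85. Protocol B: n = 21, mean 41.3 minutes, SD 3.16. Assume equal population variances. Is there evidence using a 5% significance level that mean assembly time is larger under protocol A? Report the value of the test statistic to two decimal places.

Let group 1 = protocol A, group 2 = protocol B. H0: μ_1 = μ_2; H1: μ_1 > μ_2 (two-sample pooled-variance t-test, right-tailed).
s_p² = [(56−1)·3.85² + (21−1)·3.16²]/(56+21−2) = 13.5327
t = (43.9 − 41.3)/√[13.5327·(1/56 + 1/21)] = 2.76
df = n₁ + n₂ − 2 = 75
p-value = P(T ≥ 2.76) ≈ 0.0036
Since p ≈ 0.0036 < α = 0.05, reject H0; the evidence is statistically significant.

2.76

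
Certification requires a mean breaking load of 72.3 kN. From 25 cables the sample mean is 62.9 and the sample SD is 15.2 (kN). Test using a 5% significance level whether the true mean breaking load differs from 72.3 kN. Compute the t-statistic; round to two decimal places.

-3.09

H0: μ = 72.3; H1: μ ≠ 72.3 (one-sample t-test, two-sided).
t = (x̄ − μ₀)/(s/√n) = (62.9 − 72.3)/(15.2/√25) = -3.09
df = n − 1 = 24
Two-sided p-value ≈ 0.0050
Since p ≈ 0.0050 < α = 0.05, reject H0; the data support H1.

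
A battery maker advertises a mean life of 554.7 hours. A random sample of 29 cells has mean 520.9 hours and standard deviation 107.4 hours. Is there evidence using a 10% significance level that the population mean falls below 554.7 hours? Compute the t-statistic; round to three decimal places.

-1.695

H0: μ = 554.7; H1: μ < 554.7 (one-sample t-test, left-tailed).
t = (x̄ − μ₀)/(s/√n) = (520.9 − 554.7)/(107.4/√29) = -1.695
df = n − 1 = 28
p-value = P(T ≤ -1.695) ≈ 0.051
Since p ≈ 0.051 < α = 0.1, reject H0; the evidence is statistically significant.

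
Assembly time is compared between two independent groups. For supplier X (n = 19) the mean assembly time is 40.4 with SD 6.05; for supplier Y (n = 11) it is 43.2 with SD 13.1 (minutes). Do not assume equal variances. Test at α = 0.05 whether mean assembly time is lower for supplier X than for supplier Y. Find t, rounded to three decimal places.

-0.669

Let group 1 = supplier X, group 2 = supplier Y. H0: μ_1 = μ_2; H1: μ_1 < μ_2 (Welch's two-sample t-test, left-tailed).
t = (x̄_1 − x̄_2)/√(s_1²/n_1 + s_2²/n_2) = (40.4 − 43.2)/√(6.05²/19 + 13.1²/11) = -0.669
Welch–Satterthwaite df ≈ 12.52
p-value = P(T ≤ -0.669) ≈ 0.2579
Since p ≈ 0.2579 > α = 0.05, fail to reject H0; the evidence is not statistically significant.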